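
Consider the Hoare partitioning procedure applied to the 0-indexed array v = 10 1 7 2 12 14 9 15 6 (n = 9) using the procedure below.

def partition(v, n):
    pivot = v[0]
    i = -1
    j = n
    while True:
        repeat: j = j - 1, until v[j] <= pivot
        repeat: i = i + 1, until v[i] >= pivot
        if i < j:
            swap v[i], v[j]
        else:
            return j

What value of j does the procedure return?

pivot=10
j stops at 8 (6), i stops at 0 (10); swap ⇒ 6 1 7 2 12 14 9 15 10
j stops at 6 (9), i stops at 4 (12); swap ⇒ 6 1 7 2 9 14 12 15 10
j stops at 4, i stops at 5; i≥j ⇒ return 4. v=6 1 7 2 9 14 12 15 10

4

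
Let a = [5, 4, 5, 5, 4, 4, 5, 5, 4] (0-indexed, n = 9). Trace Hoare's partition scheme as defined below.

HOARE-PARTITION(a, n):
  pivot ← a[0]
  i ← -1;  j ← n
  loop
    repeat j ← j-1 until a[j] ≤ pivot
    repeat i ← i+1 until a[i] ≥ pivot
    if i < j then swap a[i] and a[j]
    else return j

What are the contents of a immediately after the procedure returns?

[4, 4, 5, 5, 4, 4, 5, 5, 5]

pivot = a[0] = 5; i = -1, j = 9
j→8 (a[8]=4≤5), i→0 (a[0]=5≥5); i<j, swap → [4, 4, 5, 5, 4, 4, 5, 5, 5]
j→7 (a[7]=5≤5), i→2 (a[2]=5≥5); i<j, swap → [4, 4, 5, 5, 4, 4, 5, 5, 5]
j→6 (a[6]=5≤5), i→3 (a[3]=5≥5); i<j, swap → [4, 4, 5, 5, 4, 4, 5, 5, 5]
j→5, i→6; i≥j, return j=5. a = [4, 4, 5, 5, 4, 4, 5, 5, 5]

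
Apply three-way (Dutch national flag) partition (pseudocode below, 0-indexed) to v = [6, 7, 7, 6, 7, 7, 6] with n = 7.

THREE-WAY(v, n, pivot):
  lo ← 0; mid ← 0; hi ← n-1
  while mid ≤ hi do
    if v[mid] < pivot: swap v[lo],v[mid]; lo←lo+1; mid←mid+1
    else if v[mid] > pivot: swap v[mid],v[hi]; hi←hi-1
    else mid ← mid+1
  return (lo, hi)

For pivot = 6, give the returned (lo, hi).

(0, 2)

pivot = 6; lo=0, mid=0, hi=6
v[mid]=6=6: mid=1
v[mid]=7>6: swap v[1],v[6]; hi=5 → [6, 6, 7, 6, 7, 7, 7]
v[mid]=6=6: mid=2
v[mid]=7>6: swap v[2],v[5]; hi=4 → [6, 6, 7, 6, 7, 7, 7]
v[mid]=7>6: swap v[2],v[4]; hi=3 → [6, 6, 7, 6, 7, 7, 7]
v[mid]=7>6: swap v[2],v[3]; hi=2 → [6, 6, 6, 7, 7, 7, 7]
v[mid]=6=6: mid=3
end: lo=0, hi=2; v = [6, 6, 6, 7, 7, 7, 7]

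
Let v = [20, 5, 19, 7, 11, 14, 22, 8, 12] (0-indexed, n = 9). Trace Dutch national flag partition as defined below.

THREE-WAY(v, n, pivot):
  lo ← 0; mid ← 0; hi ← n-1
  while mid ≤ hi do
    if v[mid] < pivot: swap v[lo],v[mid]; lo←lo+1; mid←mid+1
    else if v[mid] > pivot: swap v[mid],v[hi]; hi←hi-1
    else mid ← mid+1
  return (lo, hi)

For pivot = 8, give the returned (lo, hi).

pivot = 8; lo=0, mid=0, hi=8
v[mid]=20>8: swap v[0],v[8]; hi=7 → [12, 5, 19, 7, 11, 14, 22, 8, 20]
v[mid]=12>8: swap v[0],v[7]; hi=6 → [8, 5, 19, 7, 11, 14, 22, 12, 20]
v[mid]=8=8: mid=1
v[mid]=5<8: swap v[0],v[1]; lo=1,mid=2 → [5, 8, 19, 7, 11, 14, 22, 12, 20]
v[mid]=19>8: swap v[2],v[6]; hi=5 → [5, 8, 22, 7, 11, 14, 19, 12, 20]
v[mid]=22>8: swap v[2],v[5]; hi=4 → [5, 8, 14, 7, 11, 22, 19, 12, 20]
v[mid]=14>8: swap v[2],v[4]; hi=3 → [5, 8, 11, 7, 14, 22, 19, 12, 20]
v[mid]=11>8: swap v[2],v[3]; hi=2 → [5, 8, 7, 11, 14, 22, 19, 12, 20]
v[mid]=7<8: swap v[1],v[2]; lo=2,mid=3 → [5, 7, 8, 11, 14, 22, 19, 12, 20]
end: lo=2, hi=2; v = [5, 7, 8, 11, 14, 22, 19, 12, 20]

(2, 2)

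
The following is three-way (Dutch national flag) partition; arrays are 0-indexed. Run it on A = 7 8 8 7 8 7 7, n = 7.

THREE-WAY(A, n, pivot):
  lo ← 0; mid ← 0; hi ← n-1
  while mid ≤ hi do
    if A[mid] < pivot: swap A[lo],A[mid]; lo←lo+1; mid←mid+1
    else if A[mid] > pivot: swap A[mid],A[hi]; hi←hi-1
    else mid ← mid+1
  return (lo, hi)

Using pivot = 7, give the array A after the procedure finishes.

7 7 7 7 8 8 8

pivot = 7; lo=0, mid=0, hi=6
A[mid]=7=7: mid=1
A[mid]=8>7: swap A[1],A[6]; hi=5 → 7 7 8 7 8 7 8
A[mid]=7=7: mid=2
A[mid]=8>7: swap A[2],A[5]; hi=4 → 7 7 7 7 8 8 8
A[mid]=7=7: mid=3
A[mid]=7=7: mid=4
A[mid]=8>7: swap A[4],A[4]; hi=3 → 7 7 7 7 8 8 8
end: lo=0, hi=3; A = 7 7 7 7 8 8 8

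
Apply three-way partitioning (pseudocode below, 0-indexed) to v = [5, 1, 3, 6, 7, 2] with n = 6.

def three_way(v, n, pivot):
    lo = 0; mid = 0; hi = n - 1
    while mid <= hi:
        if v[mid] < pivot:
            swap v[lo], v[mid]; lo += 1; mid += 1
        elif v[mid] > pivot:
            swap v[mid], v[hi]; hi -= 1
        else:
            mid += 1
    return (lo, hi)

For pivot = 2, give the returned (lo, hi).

(1, 1)

lo=0 mid=0 hi=5
5>2: swap(0,5), hi=4 ⇒ [2, 1, 3, 6, 7, 5]
2=2: mid=1
1<2: swap(0,1), lo=1 mid=2 ⇒ [1, 2, 3, 6, 7, 5]
3>2: swap(2,4), hi=3 ⇒ [1, 2, 7, 6, 3, 5]
7>2: swap(2,3), hi=2 ⇒ [1, 2, 6, 7, 3, 5]
6>2: swap(2,2), hi=1 ⇒ [1, 2, 6, 7, 3, 5]
done. lo=1 hi=1; v=[1, 2, 6, 7, 3, 5]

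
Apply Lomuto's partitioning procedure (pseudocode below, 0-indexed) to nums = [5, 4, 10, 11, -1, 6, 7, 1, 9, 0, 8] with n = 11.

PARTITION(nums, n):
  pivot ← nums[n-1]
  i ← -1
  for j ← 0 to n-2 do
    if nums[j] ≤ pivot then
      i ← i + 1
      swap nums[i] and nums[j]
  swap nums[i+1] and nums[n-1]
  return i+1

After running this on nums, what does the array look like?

pivot=8, i=-1
j=0: 5≤8, i=0, swap(0,0) ⇒ [5, 4, 10, 11, -1, 6, 7, 1, 9, 0, 8]
j=1: 4≤8, i=1, swap(1,1) ⇒ [5, 4, 10, 11, -1, 6, 7, 1, 9, 0, 8]
j=2: 10>8, skip
j=3: 11>8, skip
j=4: -1≤8, i=2, swap(2,4) ⇒ [5, 4, -1, 11, 10, 6, 7, 1, 9, 0, 8]
j=5: 6≤8, i=3, swap(3,5) ⇒ [5, 4, -1, 6, 10, 11, 7, 1, 9, 0, 8]
j=6: 7≤8, i=4, swap(4,6) ⇒ [5, 4, -1, 6, 7, 11, 10, 1, 9, 0, 8]
j=7: 1≤8, i=5, swap(5,7) ⇒ [5, 4, -1, 6, 7, 1, 10, 11, 9, 0, 8]
j=8: 9>8, skip
j=9: 0≤8, i=6, swap(6,9) ⇒ [5, 4, -1, 6, 7, 1, 0, 11, 9, 10, 8]
swap(7,10) ⇒ [5, 4, -1, 6, 7, 1, 0, 8, 9, 10, 11]; return 7

[5, 4, -1, 6, 7, 1, 0, 8, 9, 10, 11]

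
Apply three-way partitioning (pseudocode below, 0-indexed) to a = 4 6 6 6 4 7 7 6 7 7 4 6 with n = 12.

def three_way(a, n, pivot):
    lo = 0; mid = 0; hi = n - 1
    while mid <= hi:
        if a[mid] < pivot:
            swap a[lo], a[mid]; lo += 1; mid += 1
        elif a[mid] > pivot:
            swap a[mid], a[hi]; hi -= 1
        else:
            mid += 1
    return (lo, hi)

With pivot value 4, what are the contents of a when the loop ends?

pivot = 4; lo=0, mid=0, hi=11
a[mid]=4=4: mid=1
a[mid]=6>4: swap a[1],a[11]; hi=10 → 4 6 6 6 4 7 7 6 7 7 4 6
a[mid]=6>4: swap a[1],a[10]; hi=9 → 4 4 6 6 4 7 7 6 7 7 6 6
a[mid]=4=4: mid=2
a[mid]=6>4: swap a[2],a[9]; hi=8 → 4 4 7 6 4 7 7 6 7 6 6 6
a[mid]=7>4: swap a[2],a[8]; hi=7 → 4 4 7 6 4 7 7 6 7 6 6 6
a[mid]=7>4: swap a[2],a[7]; hi=6 → 4 4 6 6 4 7 7 7 7 6 6 6
a[mid]=6>4: swap a[2],a[6]; hi=5 → 4 4 7 6 4 7 6 7 7 6 6 6
a[mid]=7>4: swap a[2],a[5]; hi=4 → 4 4 7 6 4 7 6 7 7 6 6 6
a[mid]=7>4: swap a[2],a[4]; hi=3 → 4 4 4 6 7 7 6 7 7 6 6 6
a[mid]=4=4: mid=3
a[mid]=6>4: swap a[3],a[3]; hi=2 → 4 4 4 6 7 7 6 7 7 6 6 6
end: lo=0, hi=2; a = 4 4 4 6 7 7 6 7 7 6 6 6

4 4 4 6 7 7 6 7 7 6 6 6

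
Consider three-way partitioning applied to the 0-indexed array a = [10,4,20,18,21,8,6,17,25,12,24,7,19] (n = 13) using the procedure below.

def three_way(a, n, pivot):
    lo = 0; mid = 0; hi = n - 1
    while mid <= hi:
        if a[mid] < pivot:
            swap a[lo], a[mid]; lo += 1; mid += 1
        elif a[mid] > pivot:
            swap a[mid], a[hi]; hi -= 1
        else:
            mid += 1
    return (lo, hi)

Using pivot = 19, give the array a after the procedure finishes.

[10,4,18,7,8,6,17,12,19,24,25,21,20]

lo=0 mid=0 hi=12
10<19: swap(0,0), lo=1 mid=1 ⇒ [10,4,20,18,21,8,6,17,25,12,24,7,19]
4<19: swap(1,1), lo=2 mid=2 ⇒ [10,4,20,18,21,8,6,17,25,12,24,7,19]
20>19: swap(2,12), hi=11 ⇒ [10,4,19,18,21,8,6,17,25,12,24,7,20]
19=19: mid=3
18<19: swap(2,3), lo=3 mid=4 ⇒ [10,4,18,19,21,8,6,17,25,12,24,7,20]
21>19: swap(4,11), hi=10 ⇒ [10,4,18,19,7,8,6,17,25,12,24,21,20]
7<19: swap(3,4), lo=4 mid=5 ⇒ [10,4,18,7,19,8,6,17,25,12,24,21,20]
8<19: swap(4,5), lo=5 mid=6 ⇒ [10,4,18,7,8,19,6,17,25,12,24,21,20]
6<19: swap(5,6), lo=6 mid=7 ⇒ [10,4,18,7,8,6,19,17,25,12,24,21,20]
17<19: swap(6,7), lo=7 mid=8 ⇒ [10,4,18,7,8,6,17,19,25,12,24,21,20]
25>19: swap(8,10), hi=9 ⇒ [10,4,18,7,8,6,17,19,24,12,25,21,20]
24>19: swap(8,9), hi=8 ⇒ [10,4,18,7,8,6,17,19,12,24,25,21,20]
12<19: swap(7,8), lo=8 mid=9 ⇒ [10,4,18,7,8,6,17,12,19,24,25,21,20]
done. lo=8 hi=8; a=[10,4,18,7,8,6,17,12,19,24,25,21,20]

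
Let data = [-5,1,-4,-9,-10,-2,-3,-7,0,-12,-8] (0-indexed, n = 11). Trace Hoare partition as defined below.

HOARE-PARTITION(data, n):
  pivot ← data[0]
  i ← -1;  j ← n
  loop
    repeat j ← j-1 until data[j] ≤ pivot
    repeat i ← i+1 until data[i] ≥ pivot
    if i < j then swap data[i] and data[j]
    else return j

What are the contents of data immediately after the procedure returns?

[-8,-12,-7,-9,-10,-2,-3,-4,0,1,-5]

pivot = data[0] = -5; i = -1, j = 11
j→10 (data[10]=-8≤-5), i→0 (data[0]=-5≥-5); i<j, swap → [-8,1,-4,-9,-10,-2,-3,-7,0,-12,-5]
j→9 (data[9]=-12≤-5), i→1 (data[1]=1≥-5); i<j, swap → [-8,-12,-4,-9,-10,-2,-3,-7,0,1,-5]
j→7 (data[7]=-7≤-5), i→2 (data[2]=-4≥-5); i<j, swap → [-8,-12,-7,-9,-10,-2,-3,-4,0,1,-5]
j→4, i→5; i≥j, return j=4. data = [-8,-12,-7,-9,-10,-2,-3,-4,0,1,-5]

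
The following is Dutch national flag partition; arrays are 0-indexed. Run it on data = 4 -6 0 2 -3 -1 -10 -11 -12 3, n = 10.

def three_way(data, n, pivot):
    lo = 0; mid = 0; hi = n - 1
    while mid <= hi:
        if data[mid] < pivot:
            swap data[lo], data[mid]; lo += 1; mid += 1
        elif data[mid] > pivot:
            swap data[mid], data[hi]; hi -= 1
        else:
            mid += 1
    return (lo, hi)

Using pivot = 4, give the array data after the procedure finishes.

-6 0 2 -3 -1 -10 -11 -12 3 4

pivot = 4; lo=0, mid=0, hi=9
data[mid]=4=4: mid=1
data[mid]=-6<4: swap data[0],data[1]; lo=1,mid=2 → -6 4 0 2 -3 -1 -10 -11 -12 3
data[mid]=0<4: swap data[1],data[2]; lo=2,mid=3 → -6 0 4 2 -3 -1 -10 -11 -12 3
data[mid]=2<4: swap data[2],data[3]; lo=3,mid=4 → -6 0 2 4 -3 -1 -10 -11 -12 3
data[mid]=-3<4: swap data[3],data[4]; lo=4,mid=5 → -6 0 2 -3 4 -1 -10 -11 -12 3
data[mid]=-1<4: swap data[4],data[5]; lo=5,mid=6 → -6 0 2 -3 -1 4 -10 -11 -12 3
data[mid]=-10<4: swap data[5],data[6]; lo=6,mid=7 → -6 0 2 -3 -1 -10 4 -11 -12 3
data[mid]=-11<4: swap data[6],data[7]; lo=7,mid=8 → -6 0 2 -3 -1 -10 -11 4 -12 3
data[mid]=-12<4: swap data[7],data[8]; lo=8,mid=9 → -6 0 2 -3 -1 -10 -11 -12 4 3
data[mid]=3<4: swap data[8],data[9]; lo=9,mid=10 → -6 0 2 -3 -1 -10 -11 -12 3 4
end: lo=9, hi=9; data = -6 0 2 -3 -1 -10 -11 -12 3 4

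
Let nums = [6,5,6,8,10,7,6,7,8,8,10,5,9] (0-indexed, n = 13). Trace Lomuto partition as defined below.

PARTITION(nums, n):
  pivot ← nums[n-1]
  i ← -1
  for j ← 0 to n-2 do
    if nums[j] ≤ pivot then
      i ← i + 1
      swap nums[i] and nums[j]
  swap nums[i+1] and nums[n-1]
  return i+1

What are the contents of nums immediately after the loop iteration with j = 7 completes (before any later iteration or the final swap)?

pivot=9, i=-1
j=0: 6≤9, i=0, swap(0,0) ⇒ [6,5,6,8,10,7,6,7,8,8,10,5,9]
j=1: 5≤9, i=1, swap(1,1) ⇒ [6,5,6,8,10,7,6,7,8,8,10,5,9]
j=2: 6≤9, i=2, swap(2,2) ⇒ [6,5,6,8,10,7,6,7,8,8,10,5,9]
j=3: 8≤9, i=3, swap(3,3) ⇒ [6,5,6,8,10,7,6,7,8,8,10,5,9]
j=4: 10>9, skip
j=5: 7≤9, i=4, swap(4,5) ⇒ [6,5,6,8,7,10,6,7,8,8,10,5,9]
j=6: 6≤9, i=5, swap(5,6) ⇒ [6,5,6,8,7,6,10,7,8,8,10,5,9]
j=7: 7≤9, i=6, swap(6,7) ⇒ [6,5,6,8,7,6,7,10,8,8,10,5,9]
(after j=7) nums = [6,5,6,8,7,6,7,10,8,8,10,5,9]

[6,5,6,8,7,6,7,10,8,8,10,5,9]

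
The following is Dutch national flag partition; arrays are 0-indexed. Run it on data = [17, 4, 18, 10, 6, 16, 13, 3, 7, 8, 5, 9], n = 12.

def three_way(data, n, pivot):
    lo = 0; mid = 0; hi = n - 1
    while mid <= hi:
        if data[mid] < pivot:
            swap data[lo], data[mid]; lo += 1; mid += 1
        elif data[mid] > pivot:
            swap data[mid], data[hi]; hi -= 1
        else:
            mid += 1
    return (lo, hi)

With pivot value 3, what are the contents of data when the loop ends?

[3, 18, 10, 6, 16, 13, 4, 7, 8, 5, 9, 17]

pivot = 3; lo=0, mid=0, hi=11
data[mid]=17>3: swap data[0],data[11]; hi=10 → [9, 4, 18, 10, 6, 16, 13, 3, 7, 8, 5, 17]
data[mid]=9>3: swap data[0],data[10]; hi=9 → [5, 4, 18, 10, 6, 16, 13, 3, 7, 8, 9, 17]
data[mid]=5>3: swap data[0],data[9]; hi=8 → [8, 4, 18, 10, 6, 16, 13, 3, 7, 5, 9, 17]
data[mid]=8>3: swap data[0],data[8]; hi=7 → [7, 4, 18, 10, 6, 16, 13, 3, 8, 5, 9, 17]
data[mid]=7>3: swap data[0],data[7]; hi=6 → [3, 4, 18, 10, 6, 16, 13, 7, 8, 5, 9, 17]
data[mid]=3=3: mid=1
data[mid]=4>3: swap data[1],data[6]; hi=5 → [3, 13, 18, 10, 6, 16, 4, 7, 8, 5, 9, 17]
data[mid]=13>3: swap data[1],data[5]; hi=4 → [3, 16, 18, 10, 6, 13, 4, 7, 8, 5, 9, 17]
data[mid]=16>3: swap data[1],data[4]; hi=3 → [3, 6, 18, 10, 16, 13, 4, 7, 8, 5, 9, 17]
data[mid]=6>3: swap data[1],data[3]; hi=2 → [3, 10, 18, 6, 16, 13, 4, 7, 8, 5, 9, 17]
data[mid]=10>3: swap data[1],data[2]; hi=1 → [3, 18, 10, 6, 16, 13, 4, 7, 8, 5, 9, 17]
data[mid]=18>3: swap data[1],data[1]; hi=0 → [3, 18, 10, 6, 16, 13, 4, 7, 8, 5, 9, 17]
end: lo=0, hi=0; data = [3, 18, 10, 6, 16, 13, 4, 7, 8, 5, 9, 17]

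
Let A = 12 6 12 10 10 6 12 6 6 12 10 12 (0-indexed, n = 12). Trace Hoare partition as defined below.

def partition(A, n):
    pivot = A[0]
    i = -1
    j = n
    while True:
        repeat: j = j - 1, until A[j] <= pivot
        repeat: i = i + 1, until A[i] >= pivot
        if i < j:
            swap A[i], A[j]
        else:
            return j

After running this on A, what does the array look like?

pivot = A[0] = 12; i = -1, j = 12
j→11 (A[11]=12≤12), i→0 (A[0]=12≥12); i<j, swap → 12 6 12 10 10 6 12 6 6 12 10 12
j→10 (A[10]=10≤12), i→2 (A[2]=12≥12); i<j, swap → 12 6 10 10 10 6 12 6 6 12 12 12
j→9 (A[9]=12≤12), i→6 (A[6]=12≥12); i<j, swap → 12 6 10 10 10 6 12 6 6 12 12 12
j→8, i→9; i≥j, return j=8. A = 12 6 10 10 10 6 12 6 6 12 12 12

12 6 10 10 10 6 12 6 6 12 12 12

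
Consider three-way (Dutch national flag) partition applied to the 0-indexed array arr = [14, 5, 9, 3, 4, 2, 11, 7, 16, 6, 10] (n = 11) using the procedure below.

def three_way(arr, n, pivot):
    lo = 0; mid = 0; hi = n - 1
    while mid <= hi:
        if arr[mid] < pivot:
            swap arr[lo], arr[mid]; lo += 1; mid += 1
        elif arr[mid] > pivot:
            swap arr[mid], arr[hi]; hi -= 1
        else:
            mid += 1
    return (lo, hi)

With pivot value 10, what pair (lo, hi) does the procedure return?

(7, 7)

lo=0 mid=0 hi=10
14>10: swap(0,10), hi=9 ⇒ [10, 5, 9, 3, 4, 2, 11, 7, 16, 6, 14]
10=10: mid=1
5<10: swap(0,1), lo=1 mid=2 ⇒ [5, 10, 9, 3, 4, 2, 11, 7, 16, 6, 14]
9<10: swap(1,2), lo=2 mid=3 ⇒ [5, 9, 10, 3, 4, 2, 11, 7, 16, 6, 14]
3<10: swap(2,3), lo=3 mid=4 ⇒ [5, 9, 3, 10, 4, 2, 11, 7, 16, 6, 14]
4<10: swap(3,4), lo=4 mid=5 ⇒ [5, 9, 3, 4, 10, 2, 11, 7, 16, 6, 14]
2<10: swap(4,5), lo=5 mid=6 ⇒ [5, 9, 3, 4, 2, 10, 11, 7, 16, 6, 14]
11>10: swap(6,9), hi=8 ⇒ [5, 9, 3, 4, 2, 10, 6, 7, 16, 11, 14]
6<10: swap(5,6), lo=6 mid=7 ⇒ [5, 9, 3, 4, 2, 6, 10, 7, 16, 11, 14]
7<10: swap(6,7), lo=7 mid=8 ⇒ [5, 9, 3, 4, 2, 6, 7, 10, 16, 11, 14]
16>10: swap(8,8), hi=7 ⇒ [5, 9, 3, 4, 2, 6, 7, 10, 16, 11, 14]
done. lo=7 hi=7; arr=[5, 9, 3, 4, 2, 6, 7, 10, 16, 11, 14]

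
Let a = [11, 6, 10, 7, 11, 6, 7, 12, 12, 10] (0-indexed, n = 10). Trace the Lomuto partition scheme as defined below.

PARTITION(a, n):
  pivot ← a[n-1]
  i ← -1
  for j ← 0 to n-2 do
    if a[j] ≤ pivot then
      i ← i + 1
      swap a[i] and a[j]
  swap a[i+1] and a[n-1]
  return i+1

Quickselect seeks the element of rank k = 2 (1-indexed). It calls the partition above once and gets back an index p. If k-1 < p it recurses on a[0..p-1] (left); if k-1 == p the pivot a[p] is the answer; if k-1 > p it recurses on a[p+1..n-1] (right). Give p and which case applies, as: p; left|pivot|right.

pivot = a[9] = 10; i = -1
j=0: a[0]=11 > 10 → no swap
j=1: a[1]=6 ≤ 10 → i=0, swap a[0],a[1] → [6, 11, 10, 7, 11, 6, 7, 12, 12, 10]
j=2: a[2]=10 ≤ 10 → i=1, swap a[1],a[2] → [6, 10, 11, 7, 11, 6, 7, 12, 12, 10]
j=3: a[3]=7 ≤ 10 → i=2, swap a[2],a[3] → [6, 10, 7, 11, 11, 6, 7, 12, 12, 10]
j=4: a[4]=11 > 10 → no swap
j=5: a[5]=6 ≤ 10 → i=3, swap a[3],a[5] → [6, 10, 7, 6, 11, 11, 7, 12, 12, 10]
j=6: a[6]=7 ≤ 10 → i=4, swap a[4],a[6] → [6, 10, 7, 6, 7, 11, 11, 12, 12, 10]
j=7: a[7]=12 > 10 → no swap
j=8: a[8]=12 > 10 → no swap
final swap a[5],a[9] → [6, 10, 7, 6, 7, 10, 11, 12, 12, 11]; return 5
p = 5; k-1 = 1 < 5 ⇒ left

5; left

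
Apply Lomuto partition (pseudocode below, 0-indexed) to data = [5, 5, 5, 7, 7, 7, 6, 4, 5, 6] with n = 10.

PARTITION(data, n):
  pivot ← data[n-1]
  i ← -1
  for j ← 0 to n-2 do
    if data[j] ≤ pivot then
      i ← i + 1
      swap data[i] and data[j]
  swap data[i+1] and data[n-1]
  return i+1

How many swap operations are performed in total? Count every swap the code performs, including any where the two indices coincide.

7

pivot = data[9] = 6; i = -1
j=0: data[0]=5 ≤ 6 → i=0, swap data[0],data[0] (no change) → [5, 5, 5, 7, 7, 7, 6, 4, 5, 6]
j=1: data[1]=5 ≤ 6 → i=1, swap data[1],data[1] (no change) → [5, 5, 5, 7, 7, 7, 6, 4, 5, 6]
j=2: data[2]=5 ≤ 6 → i=2, swap data[2],data[2] (no change) → [5, 5, 5, 7, 7, 7, 6, 4, 5, 6]
j=3: data[3]=7 > 6 → no swap
j=4: data[4]=7 > 6 → no swap
j=5: data[5]=7 > 6 → no swap
j=6: data[6]=6 ≤ 6 → i=3, swap data[3],data[6] → [5, 5, 5, 6, 7, 7, 7, 4, 5, 6]
j=7: data[7]=4 ≤ 6 → i=4, swap data[4],data[7] → [5, 5, 5, 6, 4, 7, 7, 7, 5, 6]
j=8: data[8]=5 ≤ 6 → i=5, swap data[5],data[8] → [5, 5, 5, 6, 4, 5, 7, 7, 7, 6]
final swap data[6],data[9] → [5, 5, 5, 6, 4, 5, 6, 7, 7, 7]; return 6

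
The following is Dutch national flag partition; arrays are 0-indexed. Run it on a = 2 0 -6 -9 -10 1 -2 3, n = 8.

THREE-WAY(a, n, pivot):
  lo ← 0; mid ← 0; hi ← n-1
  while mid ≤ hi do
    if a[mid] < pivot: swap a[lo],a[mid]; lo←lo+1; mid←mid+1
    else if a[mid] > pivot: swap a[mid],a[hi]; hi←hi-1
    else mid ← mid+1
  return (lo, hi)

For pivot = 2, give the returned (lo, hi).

(6, 6)

lo=0 mid=0 hi=7
2=2: mid=1
0<2: swap(0,1), lo=1 mid=2 ⇒ 0 2 -6 -9 -10 1 -2 3
-6<2: swap(1,2), lo=2 mid=3 ⇒ 0 -6 2 -9 -10 1 -2 3
-9<2: swap(2,3), lo=3 mid=4 ⇒ 0 -6 -9 2 -10 1 -2 3
-10<2: swap(3,4), lo=4 mid=5 ⇒ 0 -6 -9 -10 2 1 -2 3
1<2: swap(4,5), lo=5 mid=6 ⇒ 0 -6 -9 -10 1 2 -2 3
-2<2: swap(5,6), lo=6 mid=7 ⇒ 0 -6 -9 -10 1 -2 2 3
3>2: swap(7,7), hi=6 ⇒ 0 -6 -9 -10 1 -2 2 3
done. lo=6 hi=6; a=0 -6 -9 -10 1 -2 2 3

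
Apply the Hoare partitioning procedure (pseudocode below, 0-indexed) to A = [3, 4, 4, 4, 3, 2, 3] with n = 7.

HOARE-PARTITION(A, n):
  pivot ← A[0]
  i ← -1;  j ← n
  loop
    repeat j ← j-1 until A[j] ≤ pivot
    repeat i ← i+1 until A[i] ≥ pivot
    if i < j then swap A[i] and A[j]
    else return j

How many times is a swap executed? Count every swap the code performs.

3

pivot = A[0] = 3; i = -1, j = 7
j→6 (A[6]=3≤3), i→0 (A[0]=3≥3); i<j, swap → [3, 4, 4, 4, 3, 2, 3]
j→5 (A[5]=2≤3), i→1 (A[1]=4≥3); i<j, swap → [3, 2, 4, 4, 3, 4, 3]
j→4 (A[4]=3≤3), i→2 (A[2]=4≥3); i<j, swap → [3, 2, 3, 4, 4, 4, 3]
j→2, i→3; i≥j, return j=2. A = [3, 2, 3, 4, 4, 4, 3]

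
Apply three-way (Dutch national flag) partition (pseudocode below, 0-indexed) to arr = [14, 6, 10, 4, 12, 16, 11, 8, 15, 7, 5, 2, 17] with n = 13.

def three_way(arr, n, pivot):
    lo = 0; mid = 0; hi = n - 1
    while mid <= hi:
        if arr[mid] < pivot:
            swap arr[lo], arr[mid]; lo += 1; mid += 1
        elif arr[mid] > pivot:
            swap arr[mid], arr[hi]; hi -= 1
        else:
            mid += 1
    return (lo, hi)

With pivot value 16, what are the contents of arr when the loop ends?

[14, 6, 10, 4, 12, 11, 8, 15, 7, 5, 2, 16, 17]

pivot = 16; lo=0, mid=0, hi=12
arr[mid]=14<16: swap arr[0],arr[0]; lo=1,mid=1 → [14, 6, 10, 4, 12, 16, 11, 8, 15, 7, 5, 2, 17]
arr[mid]=6<16: swap arr[1],arr[1]; lo=2,mid=2 → [14, 6, 10, 4, 12, 16, 11, 8, 15, 7, 5, 2, 17]
arr[mid]=10<16: swap arr[2],arr[2]; lo=3,mid=3 → [14, 6, 10, 4, 12, 16, 11, 8, 15, 7, 5, 2, 17]
arr[mid]=4<16: swap arr[3],arr[3]; lo=4,mid=4 → [14, 6, 10, 4, 12, 16, 11, 8, 15, 7, 5, 2, 17]
arr[mid]=12<16: swap arr[4],arr[4]; lo=5,mid=5 → [14, 6, 10, 4, 12, 16, 11, 8, 15, 7, 5, 2, 17]
arr[mid]=16=16: mid=6
arr[mid]=11<16: swap arr[5],arr[6]; lo=6,mid=7 → [14, 6, 10, 4, 12, 11, 16, 8, 15, 7, 5, 2, 17]
arr[mid]=8<16: swap arr[6],arr[7]; lo=7,mid=8 → [14, 6, 10, 4, 12, 11, 8, 16, 15, 7, 5, 2, 17]
arr[mid]=15<16: swap arr[7],arr[8]; lo=8,mid=9 → [14, 6, 10, 4, 12, 11, 8, 15, 16, 7, 5, 2, 17]
arr[mid]=7<16: swap arr[8],arr[9]; lo=9,mid=10 → [14, 6, 10, 4, 12, 11, 8, 15, 7, 16, 5, 2, 17]
arr[mid]=5<16: swap arr[9],arr[10]; lo=10,mid=11 → [14, 6, 10, 4, 12, 11, 8, 15, 7, 5, 16, 2, 17]
arr[mid]=2<16: swap arr[10],arr[11]; lo=11,mid=12 → [14, 6, 10, 4, 12, 11, 8, 15, 7, 5, 2, 16, 17]
arr[mid]=17>16: swap arr[12],arr[12]; hi=11 → [14, 6, 10, 4, 12, 11, 8, 15, 7, 5, 2, 16, 17]
end: lo=11, hi=11; arr = [14, 6, 10, 4, 12, 11, 8, 15, 7, 5, 2, 16, 17]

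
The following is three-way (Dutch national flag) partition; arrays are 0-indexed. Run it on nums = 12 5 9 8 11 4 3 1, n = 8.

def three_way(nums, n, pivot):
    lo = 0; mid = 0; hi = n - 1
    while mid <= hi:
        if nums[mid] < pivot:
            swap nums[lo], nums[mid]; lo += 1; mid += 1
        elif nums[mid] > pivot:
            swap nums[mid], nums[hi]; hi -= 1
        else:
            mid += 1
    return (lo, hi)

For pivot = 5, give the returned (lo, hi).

(3, 3)

lo=0 mid=0 hi=7
12>5: swap(0,7), hi=6 ⇒ 1 5 9 8 11 4 3 12
1<5: swap(0,0), lo=1 mid=1 ⇒ 1 5 9 8 11 4 3 12
5=5: mid=2
9>5: swap(2,6), hi=5 ⇒ 1 5 3 8 11 4 9 12
3<5: swap(1,2), lo=2 mid=3 ⇒ 1 3 5 8 11 4 9 12
8>5: swap(3,5), hi=4 ⇒ 1 3 5 4 11 8 9 12
4<5: swap(2,3), lo=3 mid=4 ⇒ 1 3 4 5 11 8 9 12
11>5: swap(4,4), hi=3 ⇒ 1 3 4 5 11 8 9 12
done. lo=3 hi=3; nums=1 3 4 5 11 8 9 12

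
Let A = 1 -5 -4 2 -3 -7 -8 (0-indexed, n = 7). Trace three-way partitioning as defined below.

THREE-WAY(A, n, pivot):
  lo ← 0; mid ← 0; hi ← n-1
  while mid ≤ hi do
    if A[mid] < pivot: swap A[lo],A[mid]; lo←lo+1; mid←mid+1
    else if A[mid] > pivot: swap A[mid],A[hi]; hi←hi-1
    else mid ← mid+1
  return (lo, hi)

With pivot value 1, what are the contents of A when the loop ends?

-5 -4 -8 -3 -7 1 2

lo=0 mid=0 hi=6
1=1: mid=1
-5<1: swap(0,1), lo=1 mid=2 ⇒ -5 1 -4 2 -3 -7 -8
-4<1: swap(1,2), lo=2 mid=3 ⇒ -5 -4 1 2 -3 -7 -8
2>1: swap(3,6), hi=5 ⇒ -5 -4 1 -8 -3 -7 2
-8<1: swap(2,3), lo=3 mid=4 ⇒ -5 -4 -8 1 -3 -7 2
-3<1: swap(3,4), lo=4 mid=5 ⇒ -5 -4 -8 -3 1 -7 2
-7<1: swap(4,5), lo=5 mid=6 ⇒ -5 -4 -8 -3 -7 1 2
done. lo=5 hi=5; A=-5 -4 -8 -3 -7 1 2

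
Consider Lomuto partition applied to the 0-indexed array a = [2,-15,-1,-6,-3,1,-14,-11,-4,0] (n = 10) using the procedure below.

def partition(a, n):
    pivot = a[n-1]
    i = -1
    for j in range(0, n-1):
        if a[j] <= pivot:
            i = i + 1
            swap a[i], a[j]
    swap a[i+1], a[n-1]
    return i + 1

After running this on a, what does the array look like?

pivot=0, i=-1
j=0: 2>0, skip
j=1: -15≤0, i=0, swap(0,1) ⇒ [-15,2,-1,-6,-3,1,-14,-11,-4,0]
j=2: -1≤0, i=1, swap(1,2) ⇒ [-15,-1,2,-6,-3,1,-14,-11,-4,0]
j=3: -6≤0, i=2, swap(2,3) ⇒ [-15,-1,-6,2,-3,1,-14,-11,-4,0]
j=4: -3≤0, i=3, swap(3,4) ⇒ [-15,-1,-6,-3,2,1,-14,-11,-4,0]
j=5: 1>0, skip
j=6: -14≤0, i=4, swap(4,6) ⇒ [-15,-1,-6,-3,-14,1,2,-11,-4,0]
j=7: -11≤0, i=5, swap(5,7) ⇒ [-15,-1,-6,-3,-14,-11,2,1,-4,0]
j=8: -4≤0, i=6, swap(6,8) ⇒ [-15,-1,-6,-3,-14,-11,-4,1,2,0]
swap(7,9) ⇒ [-15,-1,-6,-3,-14,-11,-4,0,2,1]; return 7

[-15,-1,-6,-3,-14,-11,-4,0,2,1]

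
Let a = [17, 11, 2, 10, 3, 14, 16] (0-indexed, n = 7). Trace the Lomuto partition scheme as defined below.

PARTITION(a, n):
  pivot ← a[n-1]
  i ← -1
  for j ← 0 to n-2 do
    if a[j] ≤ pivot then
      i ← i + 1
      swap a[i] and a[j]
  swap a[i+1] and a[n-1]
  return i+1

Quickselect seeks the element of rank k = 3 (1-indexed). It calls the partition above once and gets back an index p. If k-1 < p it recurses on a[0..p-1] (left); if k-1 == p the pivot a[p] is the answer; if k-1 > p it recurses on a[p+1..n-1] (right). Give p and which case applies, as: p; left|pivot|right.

5; left

pivot=16, i=-1
j=0: 17>16, skip
j=1: 11≤16, i=0, swap(0,1) ⇒ [11, 17, 2, 10, 3, 14, 16]
j=2: 2≤16, i=1, swap(1,2) ⇒ [11, 2, 17, 10, 3, 14, 16]
j=3: 10≤16, i=2, swap(2,3) ⇒ [11, 2, 10, 17, 3, 14, 16]
j=4: 3≤16, i=3, swap(3,4) ⇒ [11, 2, 10, 3, 17, 14, 16]
j=5: 14≤16, i=4, swap(4,5) ⇒ [11, 2, 10, 3, 14, 17, 16]
swap(5,6) ⇒ [11, 2, 10, 3, 14, 16, 17]; return 5
p = 5; k-1 = 2 < 5 ⇒ left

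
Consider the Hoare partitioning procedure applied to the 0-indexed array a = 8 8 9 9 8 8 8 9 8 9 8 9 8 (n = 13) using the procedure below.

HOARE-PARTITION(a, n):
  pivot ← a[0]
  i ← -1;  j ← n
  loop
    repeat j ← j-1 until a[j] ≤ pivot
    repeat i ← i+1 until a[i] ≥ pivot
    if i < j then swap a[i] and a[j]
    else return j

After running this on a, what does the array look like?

pivot = a[0] = 8; i = -1, j = 13
j→12 (a[12]=8≤8), i→0 (a[0]=8≥8); i<j, swap → 8 8 9 9 8 8 8 9 8 9 8 9 8
j→10 (a[10]=8≤8), i→1 (a[1]=8≥8); i<j, swap → 8 8 9 9 8 8 8 9 8 9 8 9 8
j→8 (a[8]=8≤8), i→2 (a[2]=9≥8); i<j, swap → 8 8 8 9 8 8 8 9 9 9 8 9 8
j→6 (a[6]=8≤8), i→3 (a[3]=9≥8); i<j, swap → 8 8 8 8 8 8 9 9 9 9 8 9 8
j→5 (a[5]=8≤8), i→4 (a[4]=8≥8); i<j, swap → 8 8 8 8 8 8 9 9 9 9 8 9 8
j→4, i→5; i≥j, return j=4. a = 8 8 8 8 8 8 9 9 9 9 8 9 8

8 8 8 8 8 8 9 9 9 9 8 9 8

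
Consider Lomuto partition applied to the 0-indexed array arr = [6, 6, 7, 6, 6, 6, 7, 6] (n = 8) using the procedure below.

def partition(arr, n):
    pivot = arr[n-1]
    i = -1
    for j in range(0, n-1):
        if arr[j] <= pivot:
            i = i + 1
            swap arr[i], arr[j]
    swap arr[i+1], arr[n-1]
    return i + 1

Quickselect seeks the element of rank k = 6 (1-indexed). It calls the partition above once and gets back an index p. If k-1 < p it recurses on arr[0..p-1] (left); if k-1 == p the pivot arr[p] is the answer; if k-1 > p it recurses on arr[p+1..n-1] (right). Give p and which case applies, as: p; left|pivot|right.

5; pivot

pivot = arr[7] = 6; i = -1
j=0: arr[0]=6 ≤ 6 → i=0, swap arr[0],arr[0] (no change) → [6, 6, 7, 6, 6, 6, 7, 6]
j=1: arr[1]=6 ≤ 6 → i=1, swap arr[1],arr[1] (no change) → [6, 6, 7, 6, 6, 6, 7, 6]
j=2: arr[2]=7 > 6 → no swap
j=3: arr[3]=6 ≤ 6 → i=2, swap arr[2],arr[3] → [6, 6, 6, 7, 6, 6, 7, 6]
j=4: arr[4]=6 ≤ 6 → i=3, swap arr[3],arr[4] → [6, 6, 6, 6, 7, 6, 7, 6]
j=5: arr[5]=6 ≤ 6 → i=4, swap arr[4],arr[5] → [6, 6, 6, 6, 6, 7, 7, 6]
j=6: arr[6]=7 > 6 → no swap
final swap arr[5],arr[7] → [6, 6, 6, 6, 6, 6, 7, 7]; return 5
p = 5; k-1 = 5 == 5 ⇒ pivot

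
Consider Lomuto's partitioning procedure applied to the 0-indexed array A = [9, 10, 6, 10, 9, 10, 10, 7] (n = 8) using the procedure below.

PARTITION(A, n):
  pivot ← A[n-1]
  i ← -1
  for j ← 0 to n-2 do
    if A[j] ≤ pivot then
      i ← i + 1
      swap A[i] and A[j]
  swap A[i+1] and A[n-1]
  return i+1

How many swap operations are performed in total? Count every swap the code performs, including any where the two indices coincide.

pivot=7, i=-1
j=0: 9>7, skip
j=1: 10>7, skip
j=2: 6≤7, i=0, swap(0,2) ⇒ [6, 10, 9, 10, 9, 10, 10, 7]
j=3: 10>7, skip
j=4: 9>7, skip
j=5: 10>7, skip
j=6: 10>7, skip
swap(1,7) ⇒ [6, 7, 9, 10, 9, 10, 10, 10]; return 1

2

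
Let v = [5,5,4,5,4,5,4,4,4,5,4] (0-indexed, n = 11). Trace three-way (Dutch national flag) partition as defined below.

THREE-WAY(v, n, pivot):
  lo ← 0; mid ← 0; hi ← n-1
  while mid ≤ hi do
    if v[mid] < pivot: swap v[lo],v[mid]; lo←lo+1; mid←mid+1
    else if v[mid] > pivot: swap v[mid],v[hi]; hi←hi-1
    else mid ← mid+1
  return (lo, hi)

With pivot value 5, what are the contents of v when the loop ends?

lo=0 mid=0 hi=10
5=5: mid=1
5=5: mid=2
4<5: swap(0,2), lo=1 mid=3 ⇒ [4,5,5,5,4,5,4,4,4,5,4]
5=5: mid=4
4<5: swap(1,4), lo=2 mid=5 ⇒ [4,4,5,5,5,5,4,4,4,5,4]
5=5: mid=6
4<5: swap(2,6), lo=3 mid=7 ⇒ [4,4,4,5,5,5,5,4,4,5,4]
4<5: swap(3,7), lo=4 mid=8 ⇒ [4,4,4,4,5,5,5,5,4,5,4]
4<5: swap(4,8), lo=5 mid=9 ⇒ [4,4,4,4,4,5,5,5,5,5,4]
5=5: mid=10
4<5: swap(5,10), lo=6 mid=11 ⇒ [4,4,4,4,4,4,5,5,5,5,5]
done. lo=6 hi=10; v=[4,4,4,4,4,4,5,5,5,5,5]

[4,4,4,4,4,4,5,5,5,5,5]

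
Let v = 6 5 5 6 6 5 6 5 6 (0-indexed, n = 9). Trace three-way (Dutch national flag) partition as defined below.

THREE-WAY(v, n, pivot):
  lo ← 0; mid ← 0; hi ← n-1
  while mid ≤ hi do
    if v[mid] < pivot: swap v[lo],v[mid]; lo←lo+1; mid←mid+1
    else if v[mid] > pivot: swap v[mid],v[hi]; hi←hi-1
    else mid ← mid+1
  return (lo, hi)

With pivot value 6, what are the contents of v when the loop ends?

5 5 5 5 6 6 6 6 6

pivot = 6; lo=0, mid=0, hi=8
v[mid]=6=6: mid=1
v[mid]=5<6: swap v[0],v[1]; lo=1,mid=2 → 5 6 5 6 6 5 6 5 6
v[mid]=5<6: swap v[1],v[2]; lo=2,mid=3 → 5 5 6 6 6 5 6 5 6
v[mid]=6=6: mid=4
v[mid]=6=6: mid=5
v[mid]=5<6: swap v[2],v[5]; lo=3,mid=6 → 5 5 5 6 6 6 6 5 6
v[mid]=6=6: mid=7
v[mid]=5<6: swap v[3],v[7]; lo=4,mid=8 → 5 5 5 5 6 6 6 6 6
v[mid]=6=6: mid=9
end: lo=4, hi=8; v = 5 5 5 5 6 6 6 6 6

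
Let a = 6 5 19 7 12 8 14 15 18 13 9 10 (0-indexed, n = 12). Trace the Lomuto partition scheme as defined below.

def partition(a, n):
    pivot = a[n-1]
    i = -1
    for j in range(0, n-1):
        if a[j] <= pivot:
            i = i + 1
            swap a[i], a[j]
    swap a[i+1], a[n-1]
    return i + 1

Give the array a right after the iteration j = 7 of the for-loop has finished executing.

6 5 7 8 12 19 14 15 18 13 9 10

pivot=10, i=-1
j=0: 6≤10, i=0, swap(0,0) ⇒ 6 5 19 7 12 8 14 15 18 13 9 10
j=1: 5≤10, i=1, swap(1,1) ⇒ 6 5 19 7 12 8 14 15 18 13 9 10
j=2: 19>10, skip
j=3: 7≤10, i=2, swap(2,3) ⇒ 6 5 7 19 12 8 14 15 18 13 9 10
j=4: 12>10, skip
j=5: 8≤10, i=3, swap(3,5) ⇒ 6 5 7 8 12 19 14 15 18 13 9 10
j=6: 14>10, skip
j=7: 15>10, skip
(after j=7) a = 6 5 7 8 12 19 14 15 18 13 9 10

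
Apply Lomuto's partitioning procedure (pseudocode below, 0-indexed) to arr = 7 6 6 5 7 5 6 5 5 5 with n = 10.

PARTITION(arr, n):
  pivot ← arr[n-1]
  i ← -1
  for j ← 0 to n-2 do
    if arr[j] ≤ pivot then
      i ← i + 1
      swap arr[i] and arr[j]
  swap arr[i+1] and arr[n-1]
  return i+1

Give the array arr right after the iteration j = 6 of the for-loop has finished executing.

pivot=5, i=-1
j=0: 7>5, skip
j=1: 6>5, skip
j=2: 6>5, skip
j=3: 5≤5, i=0, swap(0,3) ⇒ 5 6 6 7 7 5 6 5 5 5
j=4: 7>5, skip
j=5: 5≤5, i=1, swap(1,5) ⇒ 5 5 6 7 7 6 6 5 5 5
j=6: 6>5, skip
(after j=6) arr = 5 5 6 7 7 6 6 5 5 5

5 5 6 7 7 6 6 5 5 5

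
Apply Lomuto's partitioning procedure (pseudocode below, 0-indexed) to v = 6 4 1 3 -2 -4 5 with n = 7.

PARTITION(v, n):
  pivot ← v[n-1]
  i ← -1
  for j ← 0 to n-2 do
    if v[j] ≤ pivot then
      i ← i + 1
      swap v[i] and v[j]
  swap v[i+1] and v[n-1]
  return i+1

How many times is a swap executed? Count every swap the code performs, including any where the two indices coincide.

pivot=5, i=-1
j=0: 6>5, skip
j=1: 4≤5, i=0, swap(0,1) ⇒ 4 6 1 3 -2 -4 5
j=2: 1≤5, i=1, swap(1,2) ⇒ 4 1 6 3 -2 -4 5
j=3: 3≤5, i=2, swap(2,3) ⇒ 4 1 3 6 -2 -4 5
j=4: -2≤5, i=3, swap(3,4) ⇒ 4 1 3 -2 6 -4 5
j=5: -4≤5, i=4, swap(4,5) ⇒ 4 1 3 -2 -4 6 5
swap(5,6) ⇒ 4 1 3 -2 -4 5 6; return 5

6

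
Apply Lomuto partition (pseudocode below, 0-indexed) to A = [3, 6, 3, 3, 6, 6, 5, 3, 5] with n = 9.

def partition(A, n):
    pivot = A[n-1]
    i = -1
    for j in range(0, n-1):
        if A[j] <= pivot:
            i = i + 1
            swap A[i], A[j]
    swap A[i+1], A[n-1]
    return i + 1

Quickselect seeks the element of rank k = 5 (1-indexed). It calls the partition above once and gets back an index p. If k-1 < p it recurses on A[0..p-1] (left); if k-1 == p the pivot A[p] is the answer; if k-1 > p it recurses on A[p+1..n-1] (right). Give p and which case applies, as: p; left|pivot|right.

5; left

pivot = A[8] = 5; i = -1
j=0: A[0]=3 ≤ 5 → i=0, swap A[0],A[0] (no change) → [3, 6, 3, 3, 6, 6, 5, 3, 5]
j=1: A[1]=6 > 5 → no swap
j=2: A[2]=3 ≤ 5 → i=1, swap A[1],A[2] → [3, 3, 6, 3, 6, 6, 5, 3, 5]
j=3: A[3]=3 ≤ 5 → i=2, swap A[2],A[3] → [3, 3, 3, 6, 6, 6, 5, 3, 5]
j=4: A[4]=6 > 5 → no swap
j=5: A[5]=6 > 5 → no swap
j=6: A[6]=5 ≤ 5 → i=3, swap A[3],A[6] → [3, 3, 3, 5, 6, 6, 6, 3, 5]
j=7: A[7]=3 ≤ 5 → i=4, swap A[4],A[7] → [3, 3, 3, 5, 3, 6, 6, 6, 5]
final swap A[5],A[8] → [3, 3, 3, 5, 3, 5, 6, 6, 6]; return 5
p = 5; k-1 = 4 < 5 ⇒ left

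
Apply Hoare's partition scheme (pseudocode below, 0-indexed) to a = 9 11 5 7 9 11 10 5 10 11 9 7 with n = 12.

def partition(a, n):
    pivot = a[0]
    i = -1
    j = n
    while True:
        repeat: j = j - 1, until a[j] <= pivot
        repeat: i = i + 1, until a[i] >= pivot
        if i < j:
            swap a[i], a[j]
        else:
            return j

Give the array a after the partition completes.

7 9 5 7 5 11 10 9 10 11 11 9

pivot = a[0] = 9; i = -1, j = 12
j→11 (a[11]=7≤9), i→0 (a[0]=9≥9); i<j, swap → 7 11 5 7 9 11 10 5 10 11 9 9
j→10 (a[10]=9≤9), i→1 (a[1]=11≥9); i<j, swap → 7 9 5 7 9 11 10 5 10 11 11 9
j→7 (a[7]=5≤9), i→4 (a[4]=9≥9); i<j, swap → 7 9 5 7 5 11 10 9 10 11 11 9
j→4, i→5; i≥j, return j=4. a = 7 9 5 7 5 11 10 9 10 11 11 9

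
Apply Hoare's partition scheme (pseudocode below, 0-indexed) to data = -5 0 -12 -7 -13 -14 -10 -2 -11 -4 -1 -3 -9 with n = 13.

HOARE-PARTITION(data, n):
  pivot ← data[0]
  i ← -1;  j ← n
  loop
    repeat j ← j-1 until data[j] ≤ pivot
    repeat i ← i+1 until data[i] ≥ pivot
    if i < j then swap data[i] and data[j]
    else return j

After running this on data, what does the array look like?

-9 -11 -12 -7 -13 -14 -10 -2 0 -4 -1 -3 -5

pivot=-5
j stops at 12 (-9), i stops at 0 (-5); swap ⇒ -9 0 -12 -7 -13 -14 -10 -2 -11 -4 -1 -3 -5
j stops at 8 (-11), i stops at 1 (0); swap ⇒ -9 -11 -12 -7 -13 -14 -10 -2 0 -4 -1 -3 -5
j stops at 6, i stops at 7; i≥j ⇒ return 6. data=-9 -11 -12 -7 -13 -14 -10 -2 0 -4 -1 -3 -5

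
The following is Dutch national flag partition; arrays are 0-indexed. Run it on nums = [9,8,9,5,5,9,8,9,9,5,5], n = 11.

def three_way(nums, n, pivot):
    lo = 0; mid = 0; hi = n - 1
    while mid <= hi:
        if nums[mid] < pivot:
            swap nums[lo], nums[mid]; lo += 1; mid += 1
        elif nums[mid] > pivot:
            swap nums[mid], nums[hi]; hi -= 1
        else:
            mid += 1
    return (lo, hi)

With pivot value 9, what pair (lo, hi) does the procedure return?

(6, 10)

pivot = 9; lo=0, mid=0, hi=10
nums[mid]=9=9: mid=1
nums[mid]=8<9: swap nums[0],nums[1]; lo=1,mid=2 → [8,9,9,5,5,9,8,9,9,5,5]
nums[mid]=9=9: mid=3
nums[mid]=5<9: swap nums[1],nums[3]; lo=2,mid=4 → [8,5,9,9,5,9,8,9,9,5,5]
nums[mid]=5<9: swap nums[2],nums[4]; lo=3,mid=5 → [8,5,5,9,9,9,8,9,9,5,5]
nums[mid]=9=9: mid=6
nums[mid]=8<9: swap nums[3],nums[6]; lo=4,mid=7 → [8,5,5,8,9,9,9,9,9,5,5]
nums[mid]=9=9: mid=8
nums[mid]=9=9: mid=9
nums[mid]=5<9: swap nums[4],nums[9]; lo=5,mid=10 → [8,5,5,8,5,9,9,9,9,9,5]
nums[mid]=5<9: swap nums[5],nums[10]; lo=6,mid=11 → [8,5,5,8,5,5,9,9,9,9,9]
end: lo=6, hi=10; nums = [8,5,5,8,5,5,9,9,9,9,9]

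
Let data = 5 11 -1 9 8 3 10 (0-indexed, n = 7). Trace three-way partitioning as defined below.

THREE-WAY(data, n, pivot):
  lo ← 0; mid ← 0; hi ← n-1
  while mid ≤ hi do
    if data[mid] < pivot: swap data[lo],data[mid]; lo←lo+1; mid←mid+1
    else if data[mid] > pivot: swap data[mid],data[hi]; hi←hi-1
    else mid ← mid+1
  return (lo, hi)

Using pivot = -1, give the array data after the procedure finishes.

pivot = -1; lo=0, mid=0, hi=6
data[mid]=5>-1: swap data[0],data[6]; hi=5 → 10 11 -1 9 8 3 5
data[mid]=10>-1: swap data[0],data[5]; hi=4 → 3 11 -1 9 8 10 5
data[mid]=3>-1: swap data[0],data[4]; hi=3 → 8 11 -1 9 3 10 5
data[mid]=8>-1: swap data[0],data[3]; hi=2 → 9 11 -1 8 3 10 5
data[mid]=9>-1: swap data[0],data[2]; hi=1 → -1 11 9 8 3 10 5
data[mid]=-1=-1: mid=1
data[mid]=11>-1: swap data[1],data[1]; hi=0 → -1 11 9 8 3 10 5
end: lo=0, hi=0; data = -1 11 9 8 3 10 5

-1 11 9 8 3 10 5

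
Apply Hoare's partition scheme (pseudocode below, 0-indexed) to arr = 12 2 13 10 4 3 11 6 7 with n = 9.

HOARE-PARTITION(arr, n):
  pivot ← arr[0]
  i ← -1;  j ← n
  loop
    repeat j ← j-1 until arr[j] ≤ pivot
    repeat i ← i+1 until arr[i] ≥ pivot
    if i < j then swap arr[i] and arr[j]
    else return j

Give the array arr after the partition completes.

pivot=12
j stops at 8 (7), i stops at 0 (12); swap ⇒ 7 2 13 10 4 3 11 6 12
j stops at 7 (6), i stops at 2 (13); swap ⇒ 7 2 6 10 4 3 11 13 12
j stops at 6, i stops at 7; i≥j ⇒ return 6. arr=7 2 6 10 4 3 11 13 12

7 2 6 10 4 3 11 13 12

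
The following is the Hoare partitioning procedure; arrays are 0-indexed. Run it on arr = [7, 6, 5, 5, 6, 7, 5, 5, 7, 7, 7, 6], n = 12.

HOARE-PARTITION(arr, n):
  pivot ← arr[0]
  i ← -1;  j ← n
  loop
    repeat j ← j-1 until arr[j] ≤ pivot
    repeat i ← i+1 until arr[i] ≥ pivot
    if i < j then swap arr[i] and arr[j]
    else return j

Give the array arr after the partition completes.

pivot = arr[0] = 7; i = -1, j = 12
j→11 (arr[11]=6≤7), i→0 (arr[0]=7≥7); i<j, swap → [6, 6, 5, 5, 6, 7, 5, 5, 7, 7, 7, 7]
j→10 (arr[10]=7≤7), i→5 (arr[5]=7≥7); i<j, swap → [6, 6, 5, 5, 6, 7, 5, 5, 7, 7, 7, 7]
j→9 (arr[9]=7≤7), i→8 (arr[8]=7≥7); i<j, swap → [6, 6, 5, 5, 6, 7, 5, 5, 7, 7, 7, 7]
j→8, i→9; i≥j, return j=8. arr = [6, 6, 5, 5, 6, 7, 5, 5, 7, 7, 7, 7]

[6, 6, 5, 5, 6, 7, 5, 5, 7, 7, 7, 7]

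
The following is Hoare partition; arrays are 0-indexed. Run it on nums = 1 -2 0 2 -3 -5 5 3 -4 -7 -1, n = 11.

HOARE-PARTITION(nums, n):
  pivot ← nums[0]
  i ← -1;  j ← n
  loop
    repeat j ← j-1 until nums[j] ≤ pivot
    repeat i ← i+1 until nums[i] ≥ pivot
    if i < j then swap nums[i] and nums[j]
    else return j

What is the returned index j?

6

pivot=1
j stops at 10 (-1), i stops at 0 (1); swap ⇒ -1 -2 0 2 -3 -5 5 3 -4 -7 1
j stops at 9 (-7), i stops at 3 (2); swap ⇒ -1 -2 0 -7 -3 -5 5 3 -4 2 1
j stops at 8 (-4), i stops at 6 (5); swap ⇒ -1 -2 0 -7 -3 -5 -4 3 5 2 1
j stops at 6, i stops at 7; i≥j ⇒ return 6. nums=-1 -2 0 -7 -3 -5 -4 3 5 2 1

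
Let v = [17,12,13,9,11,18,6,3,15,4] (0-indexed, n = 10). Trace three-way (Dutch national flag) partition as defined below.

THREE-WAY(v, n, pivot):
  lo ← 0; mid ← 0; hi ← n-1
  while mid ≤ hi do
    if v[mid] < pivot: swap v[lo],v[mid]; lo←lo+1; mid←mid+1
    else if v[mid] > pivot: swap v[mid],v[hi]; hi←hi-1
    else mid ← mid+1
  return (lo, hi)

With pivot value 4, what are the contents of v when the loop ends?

[3,4,9,11,18,6,13,15,12,17]

lo=0 mid=0 hi=9
17>4: swap(0,9), hi=8 ⇒ [4,12,13,9,11,18,6,3,15,17]
4=4: mid=1
12>4: swap(1,8), hi=7 ⇒ [4,15,13,9,11,18,6,3,12,17]
15>4: swap(1,7), hi=6 ⇒ [4,3,13,9,11,18,6,15,12,17]
3<4: swap(0,1), lo=1 mid=2 ⇒ [3,4,13,9,11,18,6,15,12,17]
13>4: swap(2,6), hi=5 ⇒ [3,4,6,9,11,18,13,15,12,17]
6>4: swap(2,5), hi=4 ⇒ [3,4,18,9,11,6,13,15,12,17]
18>4: swap(2,4), hi=3 ⇒ [3,4,11,9,18,6,13,15,12,17]
11>4: swap(2,3), hi=2 ⇒ [3,4,9,11,18,6,13,15,12,17]
9>4: swap(2,2), hi=1 ⇒ [3,4,9,11,18,6,13,15,12,17]
done. lo=1 hi=1; v=[3,4,9,11,18,6,13,15,12,17]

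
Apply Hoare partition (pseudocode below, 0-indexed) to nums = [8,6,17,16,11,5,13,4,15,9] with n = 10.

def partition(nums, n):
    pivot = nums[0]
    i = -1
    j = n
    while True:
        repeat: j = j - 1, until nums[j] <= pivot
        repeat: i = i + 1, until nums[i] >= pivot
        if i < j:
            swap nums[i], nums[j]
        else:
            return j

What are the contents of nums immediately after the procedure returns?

pivot = nums[0] = 8; i = -1, j = 10
j→7 (nums[7]=4≤8), i→0 (nums[0]=8≥8); i<j, swap → [4,6,17,16,11,5,13,8,15,9]
j→5 (nums[5]=5≤8), i→2 (nums[2]=17≥8); i<j, swap → [4,6,5,16,11,17,13,8,15,9]
j→2, i→3; i≥j, return j=2. nums = [4,6,5,16,11,17,13,8,15,9]

[4,6,5,16,11,17,13,8,15,9]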